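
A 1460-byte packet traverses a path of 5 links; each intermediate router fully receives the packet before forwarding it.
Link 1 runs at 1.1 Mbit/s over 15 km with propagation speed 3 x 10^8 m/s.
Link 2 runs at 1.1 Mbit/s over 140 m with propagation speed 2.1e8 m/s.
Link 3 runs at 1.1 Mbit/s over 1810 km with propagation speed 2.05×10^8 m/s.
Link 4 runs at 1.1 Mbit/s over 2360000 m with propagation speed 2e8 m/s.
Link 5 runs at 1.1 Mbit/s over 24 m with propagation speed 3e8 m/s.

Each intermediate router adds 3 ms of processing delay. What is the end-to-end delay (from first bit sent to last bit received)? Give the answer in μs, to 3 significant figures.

85800 μs

L = 1460 × 8 = 11680 bits.
Transmission delay per hop = L/R = 11680/1100000 = 10618.2 μs; 5 hops → 53090.9 μs.
Propagation delays (d/s per hop): 50, 0.666667, 8829.27, 11800, 0.08 μs; sum = 20680 μs.
Processing at 4 router(s): 4 × 3 ms = 12000 μs.
End-to-end = 85800 μs.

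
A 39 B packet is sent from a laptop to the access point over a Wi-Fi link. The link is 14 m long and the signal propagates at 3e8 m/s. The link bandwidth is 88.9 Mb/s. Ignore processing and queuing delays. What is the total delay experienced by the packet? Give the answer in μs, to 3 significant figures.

L = 39 × 8 = 312 bits.
Transmission delay = L/R = 312 / 88900000 = 3.50956 μs.
Propagation delay = d/s = 14 m / 300000000 m/s = 0.0466667 μs.
Total = 3.56 μs.

3.56 μs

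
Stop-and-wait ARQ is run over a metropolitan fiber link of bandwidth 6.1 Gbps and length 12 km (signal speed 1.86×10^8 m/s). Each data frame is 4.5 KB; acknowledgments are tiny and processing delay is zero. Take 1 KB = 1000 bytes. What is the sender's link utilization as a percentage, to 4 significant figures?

4.374 %

t_tx = L/R = 36000/6100000000 = 5.90164e-06 s.
t_prop = 12000/186000000 = 6.45161e-05 s; RTT = 0.000129032 s.
Cycle = t_tx + RTT = 0.000134934 s.
Utilization = t_tx / cycle = 5.90164e-06/0.000134934 = 4.374 %.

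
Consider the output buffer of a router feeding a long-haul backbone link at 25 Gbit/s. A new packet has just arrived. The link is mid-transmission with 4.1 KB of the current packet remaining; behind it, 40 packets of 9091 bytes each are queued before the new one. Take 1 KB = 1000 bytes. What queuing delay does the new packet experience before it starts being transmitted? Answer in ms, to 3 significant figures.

0.118 ms

Each queued packet: L/R = 72728/25000000000 = 0.00290912 ms.
40 queued → 0.116365 ms.
Plus remaining 32800 bits of current packet: 0.001312 ms.
Queuing delay = 0.118 ms.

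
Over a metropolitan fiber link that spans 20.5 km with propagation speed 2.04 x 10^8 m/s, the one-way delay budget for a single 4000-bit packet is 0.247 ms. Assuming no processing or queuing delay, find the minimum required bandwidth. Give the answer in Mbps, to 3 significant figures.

27.3 Mbps

Propagation delay = 20500 / 204000000 = 0.10049 ms.
Transmission budget = 0.247 − 0.10049 = 0.14651 ms.
R ≥ L / t_tx = 4000 bits / 0.00014651 s = 27.3 Mbps.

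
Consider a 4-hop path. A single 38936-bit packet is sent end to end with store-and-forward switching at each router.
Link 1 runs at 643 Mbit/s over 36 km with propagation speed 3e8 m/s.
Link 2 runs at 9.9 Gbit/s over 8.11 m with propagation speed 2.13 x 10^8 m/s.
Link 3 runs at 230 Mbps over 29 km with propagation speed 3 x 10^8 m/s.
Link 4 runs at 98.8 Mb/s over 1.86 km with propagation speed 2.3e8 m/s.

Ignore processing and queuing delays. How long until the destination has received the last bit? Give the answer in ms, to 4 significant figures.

Transmission delays (L/R per hop): 0.0605537, 0.00393293, 0.169287, 0.394089 ms; sum = 0.627863 ms.
Propagation delays (d/s per hop): 0.12, 3.80751e-05, 0.0966667, 0.00808696 ms; sum = 0.224792 ms.
End-to-end = 0.8527 ms.

0.8527 ms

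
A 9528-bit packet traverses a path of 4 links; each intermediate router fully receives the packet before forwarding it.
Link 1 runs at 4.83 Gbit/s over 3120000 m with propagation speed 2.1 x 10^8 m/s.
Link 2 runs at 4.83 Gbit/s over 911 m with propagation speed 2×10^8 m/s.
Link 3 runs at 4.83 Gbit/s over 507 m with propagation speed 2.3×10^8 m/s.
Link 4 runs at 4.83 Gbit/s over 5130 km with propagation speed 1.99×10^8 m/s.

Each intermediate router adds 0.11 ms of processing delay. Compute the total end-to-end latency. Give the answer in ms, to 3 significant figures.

Transmission delay per hop = L/R = 9528/4830000000 = 0.00197267 ms; 4 hops → 0.00789068 ms.
Propagation delays (d/s per hop): 14.8571, 0.004555, 0.00220435, 25.7789 ms; sum = 40.6428 ms.
Processing at 3 router(s): 3 × 0.11 ms = 0.33 ms.
End-to-end = 41.0 ms.

41.0 ms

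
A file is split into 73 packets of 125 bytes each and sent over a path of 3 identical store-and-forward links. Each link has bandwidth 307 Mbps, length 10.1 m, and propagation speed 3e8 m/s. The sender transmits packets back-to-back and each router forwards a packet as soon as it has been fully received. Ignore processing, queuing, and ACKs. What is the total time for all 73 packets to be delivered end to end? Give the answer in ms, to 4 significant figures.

Per-hop transmission t_tx = L/R = 1000/307000000 = 0.00325733 ms.
Per-hop propagation t_prop = 10.1/300000000 = 3.36667e-05 ms.
Pipeline fill: first packet needs 3·t_tx to clear all hops; remaining 72 packets each add one t_tx.
Total = (3+73-1)·t_tx + 3·t_prop = 75·0.00325733 + 3·3.36667e-05 = 0.2444 ms.

0.2444 ms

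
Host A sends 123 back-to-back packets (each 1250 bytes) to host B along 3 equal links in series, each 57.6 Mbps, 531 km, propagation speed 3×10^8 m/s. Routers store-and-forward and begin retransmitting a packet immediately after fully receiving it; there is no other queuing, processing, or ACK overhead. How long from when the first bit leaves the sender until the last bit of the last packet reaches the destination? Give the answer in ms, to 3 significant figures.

Per-hop transmission t_tx = L/R = 10000/57600000 = 0.173611 ms.
Per-hop propagation t_prop = 531000/300000000 = 1.77 ms.
Pipeline fill: first packet needs 3·t_tx to clear all hops; remaining 122 packets each add one t_tx.
Total = (3+123-1)·t_tx + 3·t_prop = 125·0.173611 + 3·1.77 = 27.0 ms.

27.0 ms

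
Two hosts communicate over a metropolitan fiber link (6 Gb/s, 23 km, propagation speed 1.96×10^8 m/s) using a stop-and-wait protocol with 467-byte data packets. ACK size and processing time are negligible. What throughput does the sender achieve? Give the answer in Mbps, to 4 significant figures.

15.88 Mbps

t_tx = L/R = 3736/6000000000 = 6.22667e-07 s.
t_prop = 23000/196000000 = 0.000117347 s; RTT = 0.000234694 s.
Cycle = t_tx + RTT = 0.000235317 s.
Throughput = L / cycle = 3736 / 0.000235317 = 15.88 Mbps.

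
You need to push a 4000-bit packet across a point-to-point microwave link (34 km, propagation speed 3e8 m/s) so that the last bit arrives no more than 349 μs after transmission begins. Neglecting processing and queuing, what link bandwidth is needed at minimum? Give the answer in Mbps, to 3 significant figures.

Propagation delay = 34000 / 300000000 = 113.333 μs.
Transmission budget = 349 − 113.333 = 235.667 μs.
R ≥ L / t_tx = 4000 bits / 0.000235667 s = 17.0 Mbps.

17.0 Mbps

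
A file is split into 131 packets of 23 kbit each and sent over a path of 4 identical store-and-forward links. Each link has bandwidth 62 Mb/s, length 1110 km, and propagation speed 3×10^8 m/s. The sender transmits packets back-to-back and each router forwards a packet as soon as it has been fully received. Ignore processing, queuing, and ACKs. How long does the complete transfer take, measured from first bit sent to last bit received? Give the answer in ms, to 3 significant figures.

Per-hop transmission t_tx = L/R = 23000/62000000 = 0.370968 ms.
Per-hop propagation t_prop = 1110000/300000000 = 3.7 ms.
Pipeline fill: first packet needs 4·t_tx to clear all hops; remaining 130 packets each add one t_tx.
Total = (4+131-1)·t_tx + 4·t_prop = 134·0.370968 + 4·3.7 = 64.5 ms.

64.5 ms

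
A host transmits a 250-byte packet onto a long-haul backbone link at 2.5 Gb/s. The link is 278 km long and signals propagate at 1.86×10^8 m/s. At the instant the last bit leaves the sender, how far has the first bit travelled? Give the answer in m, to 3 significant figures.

149 m

t_tx = L/R = 2000/2500000000 = 8e-07 s.
Distance = s × t_tx = 186000000 × 8e-07 = 149 m.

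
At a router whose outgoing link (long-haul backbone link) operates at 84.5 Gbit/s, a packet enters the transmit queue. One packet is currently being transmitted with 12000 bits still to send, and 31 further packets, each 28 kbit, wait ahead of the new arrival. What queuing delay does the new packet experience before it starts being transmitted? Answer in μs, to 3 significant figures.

10.4 μs

Each queued packet: L/R = 28000/84500000000 = 0.331361 μs.
31 queued → 10.2722 μs.
Plus remaining 12000 bits of current packet: 0.142012 μs.
Queuing delay = 10.4 μs.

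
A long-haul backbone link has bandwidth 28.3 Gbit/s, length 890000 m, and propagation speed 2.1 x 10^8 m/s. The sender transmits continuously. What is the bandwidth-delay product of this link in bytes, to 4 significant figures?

Propagation delay = 890000 / 210000000 = 0.0042381 s.
BDP = R × t_prop = 28300000000 × 0.0042381 = 119938000 bits.
In bytes: 119938000/8 = 14990000 bytes.

14990000 bytes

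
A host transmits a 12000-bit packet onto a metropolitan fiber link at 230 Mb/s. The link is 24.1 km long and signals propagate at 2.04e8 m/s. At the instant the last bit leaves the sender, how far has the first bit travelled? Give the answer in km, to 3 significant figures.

t_tx = L/R = 12000/230000000 = 5.21739e-05 s.
Distance = s × t_tx = 204000000 × 5.21739e-05 = 10.6 km.

10.6 km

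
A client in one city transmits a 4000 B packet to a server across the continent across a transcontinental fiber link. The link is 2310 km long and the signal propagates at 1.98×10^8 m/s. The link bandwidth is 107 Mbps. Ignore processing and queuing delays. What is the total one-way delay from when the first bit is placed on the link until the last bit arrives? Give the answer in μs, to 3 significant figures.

12000 μs

L = 4000 × 8 = 32000 bits.
Transmission delay = L/R = 32000 / 107000000 = 299.065 μs.
Propagation delay = d/s = 2310000 m / 198000000 m/s = 11666.7 μs.
Total = 12000 μs.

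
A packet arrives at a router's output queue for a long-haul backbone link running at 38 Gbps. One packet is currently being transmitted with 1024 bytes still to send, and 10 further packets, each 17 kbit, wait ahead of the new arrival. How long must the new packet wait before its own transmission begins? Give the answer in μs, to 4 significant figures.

Each queued packet: L/R = 17000/38000000000 = 0.447368 μs.
10 queued → 4.47368 μs.
Plus remaining 8192 bits of current packet: 0.215579 μs.
Queuing delay = 4.689 μs.

4.689 μs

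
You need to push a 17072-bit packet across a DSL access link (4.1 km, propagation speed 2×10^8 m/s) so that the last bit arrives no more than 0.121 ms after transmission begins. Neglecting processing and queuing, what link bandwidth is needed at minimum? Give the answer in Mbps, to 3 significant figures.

Propagation delay = 4100 / 200000000 = 0.0205 ms.
Transmission budget = 0.121 − 0.0205 = 0.1005 ms.
R ≥ L / t_tx = 17072 bits / 0.0001005 s = 170 Mbps.

170 Mbps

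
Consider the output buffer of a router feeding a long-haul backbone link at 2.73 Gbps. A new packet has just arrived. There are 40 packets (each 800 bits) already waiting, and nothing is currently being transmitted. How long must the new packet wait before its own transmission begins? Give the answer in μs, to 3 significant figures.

11.7 μs

Each queued packet: L/R = 800/2730000000 = 0.29304 μs.
40 queued → 11.7216 μs.
Queuing delay = 11.7 μs.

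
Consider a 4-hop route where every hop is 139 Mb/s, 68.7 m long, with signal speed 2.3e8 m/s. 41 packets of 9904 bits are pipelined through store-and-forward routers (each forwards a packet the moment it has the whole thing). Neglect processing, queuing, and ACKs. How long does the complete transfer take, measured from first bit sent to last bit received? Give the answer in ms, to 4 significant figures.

Per-hop transmission t_tx = L/R = 9904/139000000 = 0.0712518 ms.
Per-hop propagation t_prop = 68.7/2.3e+08 = 0.000298696 ms.
Pipeline fill: first packet needs 4·t_tx to clear all hops; remaining 40 packets each add one t_tx.
Total = (4+41-1)·t_tx + 4·t_prop = 44·0.0712518 + 4·0.000298696 = 3.136 ms.

3.136 ms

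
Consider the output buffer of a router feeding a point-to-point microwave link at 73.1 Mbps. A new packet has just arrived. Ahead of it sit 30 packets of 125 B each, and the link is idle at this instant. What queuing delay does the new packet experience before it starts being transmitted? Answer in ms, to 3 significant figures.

Each queued packet: L/R = 1000/73100000 = 0.0136799 ms.
30 queued → 0.410397 ms.
Queuing delay = 0.410 ms.

0.410 ms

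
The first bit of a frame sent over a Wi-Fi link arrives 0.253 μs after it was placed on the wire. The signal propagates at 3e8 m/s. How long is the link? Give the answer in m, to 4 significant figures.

d = s × t_prop = 300000000 × 2.53e-07 = 75.90 m.

75.90 m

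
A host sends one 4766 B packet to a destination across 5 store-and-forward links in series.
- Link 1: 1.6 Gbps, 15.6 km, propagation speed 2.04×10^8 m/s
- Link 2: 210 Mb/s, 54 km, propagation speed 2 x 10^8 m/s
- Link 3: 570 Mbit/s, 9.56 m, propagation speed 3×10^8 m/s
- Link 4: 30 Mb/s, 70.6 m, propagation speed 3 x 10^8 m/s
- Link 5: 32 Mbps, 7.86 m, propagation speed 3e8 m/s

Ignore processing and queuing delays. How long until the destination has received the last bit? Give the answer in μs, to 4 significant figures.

3081 μs

L = 4766 × 8 = 38128 bits.
Transmission delays (L/R per hop): 23.83, 181.562, 66.8912, 1270.93, 1191.5 μs; sum = 2734.72 μs.
Propagation delays (d/s per hop): 76.4706, 270, 0.0318667, 0.235333, 0.0262 μs; sum = 346.764 μs.
End-to-end = 3081 μs.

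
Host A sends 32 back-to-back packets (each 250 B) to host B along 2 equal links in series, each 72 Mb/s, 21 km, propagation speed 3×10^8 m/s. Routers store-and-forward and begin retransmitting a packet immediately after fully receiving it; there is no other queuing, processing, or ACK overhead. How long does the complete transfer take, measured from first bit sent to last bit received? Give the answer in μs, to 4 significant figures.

1057 μs

Per-hop transmission t_tx = L/R = 2000/72000000 = 27.7778 μs.
Per-hop propagation t_prop = 21000/300000000 = 70 μs.
Pipeline fill: first packet needs 2·t_tx to clear all hops; remaining 31 packets each add one t_tx.
Total = (2+32-1)·t_tx + 2·t_prop = 33·27.7778 + 2·70 = 1057 μs.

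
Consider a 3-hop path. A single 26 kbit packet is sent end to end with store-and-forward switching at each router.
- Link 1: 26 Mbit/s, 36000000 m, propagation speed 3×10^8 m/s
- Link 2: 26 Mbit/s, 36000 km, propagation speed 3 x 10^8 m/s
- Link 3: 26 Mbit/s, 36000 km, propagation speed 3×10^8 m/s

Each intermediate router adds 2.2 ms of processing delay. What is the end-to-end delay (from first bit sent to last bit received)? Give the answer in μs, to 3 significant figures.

367000 μs

L = 26000 bits.
Transmission delay per hop = L/R = 26000/26000000 = 1000 μs; 3 hops → 3000 μs.
Propagation delays (d/s per hop): 120000, 120000, 120000 μs; sum = 360000 μs.
Processing at 2 router(s): 2 × 2.2 ms = 4400 μs.
End-to-end = 367000 μs.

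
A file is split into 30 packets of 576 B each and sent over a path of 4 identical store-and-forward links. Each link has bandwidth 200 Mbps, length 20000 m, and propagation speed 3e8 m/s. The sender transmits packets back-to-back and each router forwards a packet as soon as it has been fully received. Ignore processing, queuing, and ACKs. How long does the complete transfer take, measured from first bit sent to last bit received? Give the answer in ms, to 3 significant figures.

Per-hop transmission t_tx = L/R = 4608/200000000 = 0.02304 ms.
Per-hop propagation t_prop = 20000/300000000 = 0.0666667 ms.
Pipeline fill: first packet needs 4·t_tx to clear all hops; remaining 29 packets each add one t_tx.
Total = (4+30-1)·t_tx + 4·t_prop = 33·0.02304 + 4·0.0666667 = 1.03 ms.

1.03 ms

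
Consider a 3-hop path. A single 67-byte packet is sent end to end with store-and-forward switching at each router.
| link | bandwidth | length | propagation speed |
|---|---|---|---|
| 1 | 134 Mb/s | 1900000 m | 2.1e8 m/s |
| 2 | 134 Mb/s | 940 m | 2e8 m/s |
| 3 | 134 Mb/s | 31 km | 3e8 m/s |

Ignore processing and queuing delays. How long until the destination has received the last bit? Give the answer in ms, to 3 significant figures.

9.17 ms

L = 67 × 8 = 536 bits.
Transmission delay per hop = L/R = 536/134000000 = 0.004 ms; 3 hops → 0.012 ms.
Propagation delays (d/s per hop): 9.04762, 0.0047, 0.103333 ms; sum = 9.15565 ms.
End-to-end = 9.17 ms.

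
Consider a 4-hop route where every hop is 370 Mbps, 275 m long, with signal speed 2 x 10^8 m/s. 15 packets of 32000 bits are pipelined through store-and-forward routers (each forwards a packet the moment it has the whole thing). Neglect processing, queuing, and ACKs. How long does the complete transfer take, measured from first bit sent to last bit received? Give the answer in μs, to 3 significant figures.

Per-hop transmission t_tx = L/R = 32000/370000000 = 86.4865 μs.
Per-hop propagation t_prop = 275/200000000 = 1.375 μs.
Pipeline fill: first packet needs 4·t_tx to clear all hops; remaining 14 packets each add one t_tx.
Total = (4+15-1)·t_tx + 4·t_prop = 18·86.4865 + 4·1.375 = 1560 μs.

1560 μs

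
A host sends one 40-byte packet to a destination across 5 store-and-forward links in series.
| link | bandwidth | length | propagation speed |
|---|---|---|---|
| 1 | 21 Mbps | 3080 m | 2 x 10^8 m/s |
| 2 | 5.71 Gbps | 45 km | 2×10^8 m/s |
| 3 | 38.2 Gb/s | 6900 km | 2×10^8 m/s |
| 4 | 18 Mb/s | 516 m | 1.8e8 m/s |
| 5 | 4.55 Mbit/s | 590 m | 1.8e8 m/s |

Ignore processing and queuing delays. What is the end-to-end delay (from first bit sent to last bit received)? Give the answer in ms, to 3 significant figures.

L = 40 × 8 = 320 bits.
Transmission delays (L/R per hop): 0.0152381, 5.6042e-05, 8.37696e-06, 0.0177778, 0.0703297 ms; sum = 0.10341 ms.
Propagation delays (d/s per hop): 0.0154, 0.225, 34.5, 0.00286667, 0.00327778 ms; sum = 34.7465 ms.
End-to-end = 34.8 ms.

34.8 ms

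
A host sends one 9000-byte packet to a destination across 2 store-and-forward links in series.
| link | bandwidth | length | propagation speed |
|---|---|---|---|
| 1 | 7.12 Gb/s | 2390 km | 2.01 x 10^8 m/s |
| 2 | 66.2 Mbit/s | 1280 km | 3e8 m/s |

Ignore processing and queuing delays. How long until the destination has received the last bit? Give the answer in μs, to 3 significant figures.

17300 μs

L = 9000 × 8 = 72000 bits.
Transmission delays (L/R per hop): 10.1124, 1087.61 μs; sum = 1097.73 μs.
Propagation delays (d/s per hop): 11890.5, 4266.67 μs; sum = 16157.2 μs.
End-to-end = 17300 μs.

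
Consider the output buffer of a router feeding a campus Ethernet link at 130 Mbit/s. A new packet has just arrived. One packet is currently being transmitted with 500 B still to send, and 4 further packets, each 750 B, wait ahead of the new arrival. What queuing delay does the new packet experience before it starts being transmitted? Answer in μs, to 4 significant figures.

Each queued packet: L/R = 6000/130000000 = 46.1538 μs.
4 queued → 184.615 μs.
Plus remaining 4000 bits of current packet: 30.7692 μs.
Queuing delay = 215.4 μs.

215.4 μs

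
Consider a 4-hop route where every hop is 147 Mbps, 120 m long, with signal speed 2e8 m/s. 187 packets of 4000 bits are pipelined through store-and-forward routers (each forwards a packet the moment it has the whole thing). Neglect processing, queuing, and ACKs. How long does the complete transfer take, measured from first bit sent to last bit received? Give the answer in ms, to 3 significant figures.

5.17 ms

Per-hop transmission t_tx = L/R = 4000/147000000 = 0.0272109 ms.
Per-hop propagation t_prop = 120/200000000 = 0.0006 ms.
Pipeline fill: first packet needs 4·t_tx to clear all hops; remaining 186 packets each add one t_tx.
Total = (4+187-1)·t_tx + 4·t_prop = 190·0.0272109 + 4·0.0006 = 5.17 ms.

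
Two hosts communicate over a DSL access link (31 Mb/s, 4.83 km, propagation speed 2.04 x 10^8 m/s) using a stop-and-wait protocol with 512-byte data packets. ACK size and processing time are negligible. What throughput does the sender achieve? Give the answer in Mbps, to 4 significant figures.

t_tx = L/R = 4096/31000000 = 0.000132129 s.
t_prop = 4830/204000000 = 2.36765e-05 s; RTT = 4.73529e-05 s.
Cycle = t_tx + RTT = 0.000179482 s.
Throughput = L / cycle = 4096 / 0.000179482 = 22.82 Mbps.

22.82 Mbps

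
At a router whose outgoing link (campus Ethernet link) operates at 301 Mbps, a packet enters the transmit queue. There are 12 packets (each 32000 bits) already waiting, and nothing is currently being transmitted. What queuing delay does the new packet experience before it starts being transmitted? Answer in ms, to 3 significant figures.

1.28 ms

Each queued packet: L/R = 32000/301000000 = 0.106312 ms.
12 queued → 1.27575 ms.
Queuing delay = 1.28 ms.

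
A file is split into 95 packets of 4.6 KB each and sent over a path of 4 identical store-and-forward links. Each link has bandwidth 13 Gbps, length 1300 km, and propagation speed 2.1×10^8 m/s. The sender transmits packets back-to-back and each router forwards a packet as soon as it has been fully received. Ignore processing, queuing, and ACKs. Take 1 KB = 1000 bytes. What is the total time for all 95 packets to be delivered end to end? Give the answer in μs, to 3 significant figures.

25000 μs

Per-hop transmission t_tx = L/R = 36800/13000000000 = 2.83077 μs.
Per-hop propagation t_prop = 1300000/210000000 = 6190.48 μs.
Pipeline fill: first packet needs 4·t_tx to clear all hops; remaining 94 packets each add one t_tx.
Total = (4+95-1)·t_tx + 4·t_prop = 98·2.83077 + 4·6190.48 = 25000 μs.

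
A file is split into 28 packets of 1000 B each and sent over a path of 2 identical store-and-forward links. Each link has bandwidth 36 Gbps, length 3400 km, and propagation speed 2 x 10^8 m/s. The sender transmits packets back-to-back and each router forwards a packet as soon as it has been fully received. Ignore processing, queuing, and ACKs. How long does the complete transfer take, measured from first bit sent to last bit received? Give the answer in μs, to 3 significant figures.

34000 μs

Per-hop transmission t_tx = L/R = 8000/36000000000 = 0.222222 μs.
Per-hop propagation t_prop = 3400000/200000000 = 17000 μs.
Pipeline fill: first packet needs 2·t_tx to clear all hops; remaining 27 packets each add one t_tx.
Total = (2+28-1)·t_tx + 2·t_prop = 29·0.222222 + 2·17000 = 34000 μs.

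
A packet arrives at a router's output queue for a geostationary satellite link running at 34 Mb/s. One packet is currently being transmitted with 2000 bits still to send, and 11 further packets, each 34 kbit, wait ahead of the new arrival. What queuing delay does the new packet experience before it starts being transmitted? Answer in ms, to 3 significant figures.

Each queued packet: L/R = 34000/34000000 = 1 ms.
11 queued → 11 ms.
Plus remaining 2000 bits of current packet: 0.0588235 ms.
Queuing delay = 11.1 ms.

11.1 ms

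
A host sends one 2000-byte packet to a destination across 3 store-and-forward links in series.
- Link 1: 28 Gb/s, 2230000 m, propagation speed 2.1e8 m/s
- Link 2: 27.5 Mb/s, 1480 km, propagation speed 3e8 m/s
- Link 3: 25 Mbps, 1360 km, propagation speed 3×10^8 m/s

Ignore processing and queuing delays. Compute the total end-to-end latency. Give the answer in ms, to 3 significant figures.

21.3 ms

L = 2000 × 8 = 16000 bits.
Transmission delays (L/R per hop): 0.000571429, 0.581818, 0.64 ms; sum = 1.22239 ms.
Propagation delays (d/s per hop): 10.619, 4.93333, 4.53333 ms; sum = 20.0857 ms.
End-to-end = 21.3 ms.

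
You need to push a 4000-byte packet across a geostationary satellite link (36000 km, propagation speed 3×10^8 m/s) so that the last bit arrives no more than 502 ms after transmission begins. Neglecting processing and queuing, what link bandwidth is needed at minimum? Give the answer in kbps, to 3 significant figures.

L = 32000 bits.
Propagation delay = 36000000 / 300000000 = 120 ms.
Transmission budget = 502 − 120 = 382 ms.
R ≥ L / t_tx = 32000 bits / 0.382 s = 83.8 kbps.

83.8 kbps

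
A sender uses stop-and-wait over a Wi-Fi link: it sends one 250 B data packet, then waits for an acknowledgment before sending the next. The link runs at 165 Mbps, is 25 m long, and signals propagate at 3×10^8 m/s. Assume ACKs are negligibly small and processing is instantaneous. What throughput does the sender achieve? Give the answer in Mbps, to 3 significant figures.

t_tx = L/R = 2000/165000000 = 1.21212e-05 s.
t_prop = 25/300000000 = 8.33333e-08 s; RTT = 1.66667e-07 s.
Cycle = t_tx + RTT = 1.22879e-05 s.
Throughput = L / cycle = 2000 / 1.22879e-05 = 163 Mbps.

163 Mbps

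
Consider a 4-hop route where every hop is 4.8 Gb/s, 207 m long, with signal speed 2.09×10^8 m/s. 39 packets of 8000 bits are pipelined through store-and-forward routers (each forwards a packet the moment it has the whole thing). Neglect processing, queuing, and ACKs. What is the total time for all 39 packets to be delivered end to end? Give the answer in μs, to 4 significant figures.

Per-hop transmission t_tx = L/R = 8000/4800000000 = 1.66667 μs.
Per-hop propagation t_prop = 207/209000000 = 0.990431 μs.
Pipeline fill: first packet needs 4·t_tx to clear all hops; remaining 38 packets each add one t_tx.
Total = (4+39-1)·t_tx + 4·t_prop = 42·1.66667 + 4·0.990431 = 73.96 μs.

73.96 μs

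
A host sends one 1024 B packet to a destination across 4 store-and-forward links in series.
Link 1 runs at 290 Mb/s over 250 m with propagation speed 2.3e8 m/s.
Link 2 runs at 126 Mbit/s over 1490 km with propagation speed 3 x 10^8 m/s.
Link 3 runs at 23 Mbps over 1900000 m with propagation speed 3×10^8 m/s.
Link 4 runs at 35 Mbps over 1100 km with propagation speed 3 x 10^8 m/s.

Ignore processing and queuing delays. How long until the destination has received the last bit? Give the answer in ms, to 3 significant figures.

15.7 ms

L = 1024 × 8 = 8192 bits.
Transmission delays (L/R per hop): 0.0282483, 0.0650159, 0.356174, 0.234057 ms; sum = 0.683495 ms.
Propagation delays (d/s per hop): 0.00108696, 4.96667, 6.33333, 3.66667 ms; sum = 14.9678 ms.
End-to-end = 15.7 ms.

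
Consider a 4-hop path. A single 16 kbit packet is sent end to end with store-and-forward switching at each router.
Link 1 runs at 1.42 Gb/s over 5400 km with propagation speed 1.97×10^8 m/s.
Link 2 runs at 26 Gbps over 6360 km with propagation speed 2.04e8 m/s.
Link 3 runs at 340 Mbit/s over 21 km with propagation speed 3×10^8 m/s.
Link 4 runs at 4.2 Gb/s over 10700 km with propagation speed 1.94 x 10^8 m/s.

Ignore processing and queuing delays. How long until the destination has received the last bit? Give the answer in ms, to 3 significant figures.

114 ms

L = 16000 bits.
Transmission delays (L/R per hop): 0.0112676, 0.000615385, 0.0470588, 0.00380952 ms; sum = 0.0627513 ms.
Propagation delays (d/s per hop): 27.4112, 31.1765, 0.07, 55.1546 ms; sum = 113.812 ms.
End-to-end = 114 ms.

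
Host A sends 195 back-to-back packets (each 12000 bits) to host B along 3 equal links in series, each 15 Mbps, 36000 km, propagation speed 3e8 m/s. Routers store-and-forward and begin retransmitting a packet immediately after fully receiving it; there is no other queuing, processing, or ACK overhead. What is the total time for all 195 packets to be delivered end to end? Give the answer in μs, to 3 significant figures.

Per-hop transmission t_tx = L/R = 12000/15000000 = 800 μs.
Per-hop propagation t_prop = 36000000/300000000 = 120000 μs.
Pipeline fill: first packet needs 3·t_tx to clear all hops; remaining 194 packets each add one t_tx.
Total = (3+195-1)·t_tx + 3·t_prop = 197·800 + 3·120000 = 518000 μs.

518000 μs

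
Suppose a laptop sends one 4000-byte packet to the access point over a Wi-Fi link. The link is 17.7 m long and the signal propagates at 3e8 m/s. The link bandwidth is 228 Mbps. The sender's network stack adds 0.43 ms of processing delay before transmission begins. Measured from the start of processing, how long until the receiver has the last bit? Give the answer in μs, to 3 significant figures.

570 μs

L = 4000 × 8 = 32000 bits.
Transmission delay = L/R = 32000 / 228000000 = 140.351 μs.
Propagation delay = d/s = 17.7 m / 300000000 m/s = 0.059 μs.
Plus processing delay 0.43 ms = 430 μs.
Total = 570 μs.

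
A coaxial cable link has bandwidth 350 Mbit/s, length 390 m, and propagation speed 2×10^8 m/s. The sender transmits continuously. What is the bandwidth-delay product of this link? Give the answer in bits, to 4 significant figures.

682.5 bits

Propagation delay = 390 / 200000000 = 1.95e-06 s.
BDP = R × t_prop = 350000000 × 1.95e-06 = 682.5 bits.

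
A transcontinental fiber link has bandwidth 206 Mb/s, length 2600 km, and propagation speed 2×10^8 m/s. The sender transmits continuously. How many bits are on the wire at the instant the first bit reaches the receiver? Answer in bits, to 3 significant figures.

Propagation delay = 2600000 / 200000000 = 0.013 s.
BDP = R × t_prop = 206000000 × 0.013 = 2678000 bits.

2680000 bits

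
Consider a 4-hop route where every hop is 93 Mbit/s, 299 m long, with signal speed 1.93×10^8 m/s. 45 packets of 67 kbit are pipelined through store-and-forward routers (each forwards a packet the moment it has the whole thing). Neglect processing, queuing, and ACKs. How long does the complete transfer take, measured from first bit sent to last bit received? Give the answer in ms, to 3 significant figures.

Per-hop transmission t_tx = L/R = 67000/93000000 = 0.72043 ms.
Per-hop propagation t_prop = 299/193000000 = 0.00154922 ms.
Pipeline fill: first packet needs 4·t_tx to clear all hops; remaining 44 packets each add one t_tx.
Total = (4+45-1)·t_tx + 4·t_prop = 48·0.72043 + 4·0.00154922 = 34.6 ms.

34.6 ms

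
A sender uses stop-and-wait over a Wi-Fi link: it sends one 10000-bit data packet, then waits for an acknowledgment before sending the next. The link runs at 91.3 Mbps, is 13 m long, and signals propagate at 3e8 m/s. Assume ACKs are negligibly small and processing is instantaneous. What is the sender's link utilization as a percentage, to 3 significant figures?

t_tx = L/R = 10000/91300000 = 0.000109529 s.
t_prop = 13/300000000 = 4.33333e-08 s; RTT = 8.66667e-08 s.
Cycle = t_tx + RTT = 0.000109616 s.
Utilization = t_tx / cycle = 0.000109529/0.000109616 = 99.9 %.

99.9 %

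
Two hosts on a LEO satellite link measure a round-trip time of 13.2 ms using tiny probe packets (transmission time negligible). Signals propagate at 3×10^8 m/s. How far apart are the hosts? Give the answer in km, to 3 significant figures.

One-way propagation = RTT/2 = 6.6 ms.
d = s × t = 300000000 × 0.0066 = 1980 km.

1980 km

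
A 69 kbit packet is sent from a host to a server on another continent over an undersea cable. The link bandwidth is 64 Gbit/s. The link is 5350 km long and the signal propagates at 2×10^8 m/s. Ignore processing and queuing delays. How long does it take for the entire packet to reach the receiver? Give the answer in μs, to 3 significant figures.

26800 μs

L = 69000 bits.
Transmission delay = L/R = 69000 / 64000000000 = 1.07813 μs.
Propagation delay = d/s = 5350000 m / 200000000 m/s = 26750 μs.
Total = 26800 μs.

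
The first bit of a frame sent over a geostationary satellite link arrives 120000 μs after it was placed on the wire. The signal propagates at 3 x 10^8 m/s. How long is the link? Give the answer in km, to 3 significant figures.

36000 km

d = s × t_prop = 300000000 × 0.12 = 36000 km.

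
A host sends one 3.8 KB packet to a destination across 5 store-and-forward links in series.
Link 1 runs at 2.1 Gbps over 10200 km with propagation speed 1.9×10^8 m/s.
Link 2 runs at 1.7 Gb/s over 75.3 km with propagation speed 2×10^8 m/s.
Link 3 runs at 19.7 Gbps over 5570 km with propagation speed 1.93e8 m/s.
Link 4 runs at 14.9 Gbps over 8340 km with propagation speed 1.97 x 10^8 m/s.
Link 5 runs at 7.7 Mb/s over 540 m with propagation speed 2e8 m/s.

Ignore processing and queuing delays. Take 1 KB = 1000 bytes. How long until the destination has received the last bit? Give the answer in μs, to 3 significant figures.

L = 30400 bits.
Transmission delays (L/R per hop): 14.4762, 17.8824, 1.54315, 2.04027, 3948.05 μs; sum = 3983.99 μs.
Propagation delays (d/s per hop): 53684.2, 376.5, 28860.1, 42335, 2.7 μs; sum = 125259 μs.
End-to-end = 129000 μs.

129000 μs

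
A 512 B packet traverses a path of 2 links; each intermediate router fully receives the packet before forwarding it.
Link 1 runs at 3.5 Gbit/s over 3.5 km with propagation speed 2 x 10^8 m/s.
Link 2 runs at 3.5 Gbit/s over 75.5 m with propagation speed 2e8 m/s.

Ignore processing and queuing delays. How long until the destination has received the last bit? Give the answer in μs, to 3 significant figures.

20.2 μs

L = 512 × 8 = 4096 bits.
Transmission delay per hop = L/R = 4096/3500000000 = 1.17029 μs; 2 hops → 2.34057 μs.
Propagation delays (d/s per hop): 17.5, 0.3775 μs; sum = 17.8775 μs.
End-to-end = 20.2 μs.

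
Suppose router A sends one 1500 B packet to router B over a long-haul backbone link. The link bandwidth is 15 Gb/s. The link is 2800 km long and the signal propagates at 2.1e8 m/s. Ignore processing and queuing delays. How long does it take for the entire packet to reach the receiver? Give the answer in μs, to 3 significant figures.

L = 1500 × 8 = 12000 bits.
Transmission delay = L/R = 12000 / 15000000000 = 0.8 μs.
Propagation delay = d/s = 2800000 m / 210000000 m/s = 13333.3 μs.
Total = 13300 μs.

13300 μs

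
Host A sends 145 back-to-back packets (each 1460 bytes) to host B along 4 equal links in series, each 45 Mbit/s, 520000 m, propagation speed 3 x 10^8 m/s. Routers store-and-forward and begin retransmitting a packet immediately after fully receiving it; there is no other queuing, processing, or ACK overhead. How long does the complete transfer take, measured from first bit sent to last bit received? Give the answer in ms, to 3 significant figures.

Per-hop transmission t_tx = L/R = 11680/45000000 = 0.259556 ms.
Per-hop propagation t_prop = 520000/300000000 = 1.73333 ms.
Pipeline fill: first packet needs 4·t_tx to clear all hops; remaining 144 packets each add one t_tx.
Total = (4+145-1)·t_tx + 4·t_prop = 148·0.259556 + 4·1.73333 = 45.3 ms.

45.3 ms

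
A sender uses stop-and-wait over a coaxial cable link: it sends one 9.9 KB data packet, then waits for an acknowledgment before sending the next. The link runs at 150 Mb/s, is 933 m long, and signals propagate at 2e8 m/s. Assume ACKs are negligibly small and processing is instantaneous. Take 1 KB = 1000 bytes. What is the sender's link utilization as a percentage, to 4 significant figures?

t_tx = L/R = 79200/150000000 = 0.000528 s.
t_prop = 933/200000000 = 4.665e-06 s; RTT = 9.33e-06 s.
Cycle = t_tx + RTT = 0.00053733 s.
Utilization = t_tx / cycle = 0.000528/0.00053733 = 98.26 %.

98.26 %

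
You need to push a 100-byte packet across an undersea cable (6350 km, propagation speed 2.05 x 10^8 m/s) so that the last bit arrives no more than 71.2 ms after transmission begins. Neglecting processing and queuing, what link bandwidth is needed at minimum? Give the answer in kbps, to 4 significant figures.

L = 800 bits.
Propagation delay = 6350000 / 2.05e+08 = 30.9756 ms.
Transmission budget = 71.2 − 30.9756 = 40.2244 ms.
R ≥ L / t_tx = 800 bits / 0.0402244 s = 19.89 kbps.

19.89 kbps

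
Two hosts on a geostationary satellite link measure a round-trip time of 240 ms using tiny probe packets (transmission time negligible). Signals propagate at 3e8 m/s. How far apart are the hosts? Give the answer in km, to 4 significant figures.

36000 km

One-way propagation = RTT/2 = 120 ms.
d = s × t = 300000000 × 0.12 = 36000 km.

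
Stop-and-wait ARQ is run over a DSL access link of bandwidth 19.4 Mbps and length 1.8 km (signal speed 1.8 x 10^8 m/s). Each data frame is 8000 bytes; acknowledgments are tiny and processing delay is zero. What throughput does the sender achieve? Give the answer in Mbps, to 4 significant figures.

t_tx = L/R = 64000/19400000 = 0.00329897 s.
t_prop = 1800/180000000 = 1e-05 s; RTT = 2e-05 s.
Cycle = t_tx + RTT = 0.00331897 s.
Throughput = L / cycle = 64000 / 0.00331897 = 19.28 Mbps.

19.28 Mbps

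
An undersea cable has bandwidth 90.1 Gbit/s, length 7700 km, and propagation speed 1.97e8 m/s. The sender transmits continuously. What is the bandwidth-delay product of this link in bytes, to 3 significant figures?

440000000 bytes

Propagation delay = 7700000 / 197000000 = 0.0390863 s.
BDP = R × t_prop = 90100000000 × 0.0390863 = 3521680000 bits.
In bytes: 3521680000/8 = 440000000 bytes.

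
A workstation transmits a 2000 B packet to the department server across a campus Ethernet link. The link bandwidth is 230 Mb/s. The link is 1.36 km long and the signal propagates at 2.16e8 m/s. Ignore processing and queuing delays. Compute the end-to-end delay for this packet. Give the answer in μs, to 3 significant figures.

L = 2000 × 8 = 16000 bits.
Transmission delay = L/R = 16000 / 230000000 = 69.5652 μs.
Propagation delay = d/s = 1360 m / 216000000 m/s = 6.2963 μs.
Total = 75.9 μs.

75.9 μs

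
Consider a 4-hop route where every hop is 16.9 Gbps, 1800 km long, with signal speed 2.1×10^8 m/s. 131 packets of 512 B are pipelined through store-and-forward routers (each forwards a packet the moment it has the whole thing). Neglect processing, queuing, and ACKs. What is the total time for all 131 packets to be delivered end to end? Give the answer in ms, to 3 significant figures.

Per-hop transmission t_tx = L/R = 4096/1.69e+10 = 0.000242367 ms.
Per-hop propagation t_prop = 1800000/210000000 = 8.57143 ms.
Pipeline fill: first packet needs 4·t_tx to clear all hops; remaining 130 packets each add one t_tx.
Total = (4+131-1)·t_tx + 4·t_prop = 134·0.000242367 + 4·8.57143 = 34.3 ms.

34.3 ms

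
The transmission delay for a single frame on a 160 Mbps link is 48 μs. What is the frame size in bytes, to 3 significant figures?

960 bytes

L = R × t_tx = 160000000 b/s × 4.8e-05 s = 7680 bits.
In bytes: 7680 / 8 = 960 bytes.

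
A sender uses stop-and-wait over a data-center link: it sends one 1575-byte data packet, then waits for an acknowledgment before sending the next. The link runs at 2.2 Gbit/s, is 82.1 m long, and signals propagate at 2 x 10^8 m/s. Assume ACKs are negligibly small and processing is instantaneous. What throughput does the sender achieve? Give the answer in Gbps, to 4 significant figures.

t_tx = L/R = 12600/2200000000 = 5.72727e-06 s.
t_prop = 82.1/200000000 = 4.105e-07 s; RTT = 8.21e-07 s.
Cycle = t_tx + RTT = 6.54827e-06 s.
Throughput = L / cycle = 12600 / 6.54827e-06 = 1.924 Gbps.

1.924 Gbps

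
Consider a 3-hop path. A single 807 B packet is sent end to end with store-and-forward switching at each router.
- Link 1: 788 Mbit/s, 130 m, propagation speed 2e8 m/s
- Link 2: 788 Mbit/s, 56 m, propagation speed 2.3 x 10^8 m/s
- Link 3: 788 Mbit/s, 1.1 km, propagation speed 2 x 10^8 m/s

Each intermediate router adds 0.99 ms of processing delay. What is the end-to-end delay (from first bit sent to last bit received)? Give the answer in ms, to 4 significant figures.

L = 807 × 8 = 6456 bits.
Transmission delay per hop = L/R = 6456/788000000 = 0.00819289 ms; 3 hops → 0.0245787 ms.
Propagation delays (d/s per hop): 0.00065, 0.000243478, 0.0055 ms; sum = 0.00639348 ms.
Processing at 2 router(s): 2 × 0.99 ms = 1.98 ms.
End-to-end = 2.011 ms.

2.011 ms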